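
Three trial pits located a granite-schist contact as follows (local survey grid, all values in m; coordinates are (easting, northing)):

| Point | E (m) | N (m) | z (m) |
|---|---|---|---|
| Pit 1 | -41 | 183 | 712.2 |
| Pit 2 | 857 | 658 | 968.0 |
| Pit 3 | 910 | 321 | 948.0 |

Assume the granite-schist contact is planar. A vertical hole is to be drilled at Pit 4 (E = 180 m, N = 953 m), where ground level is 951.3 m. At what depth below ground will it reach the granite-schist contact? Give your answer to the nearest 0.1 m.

Let the plane be z = a·E + b·N + c.
Pit 2−Pit 1: 898a + 475b = 255.8;  Pit 3−Pit 1: 951a + 138b = 235.8.
Solving gives a = 0.23400, b = 0.09615.
Then c = 712.2 − a·-41 − b·183 = 704.20.
At (180, 953): z_contact = 42.12 + 91.63 + 704.20 = 837.95 m.
Depth below ground = 951.3 − 837.95 = 113.4 m.

113.4 m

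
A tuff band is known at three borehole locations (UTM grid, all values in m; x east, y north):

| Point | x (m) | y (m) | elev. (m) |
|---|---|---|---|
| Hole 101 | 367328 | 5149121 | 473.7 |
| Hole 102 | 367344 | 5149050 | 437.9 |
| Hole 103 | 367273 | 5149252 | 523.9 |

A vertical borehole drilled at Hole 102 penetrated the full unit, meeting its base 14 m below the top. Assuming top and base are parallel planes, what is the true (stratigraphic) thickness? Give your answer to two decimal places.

Two edge vectors: Hole 101→Hole 102 = (16, -71, -35.8), Hole 101→Hole 103 = (-55, 131, 50.2).
Normal n = (Hole 101→Hole 102) × (Hole 101→Hole 103) = (1125.6, 1165.8, -1809).
So ∂z/∂x = −n_x/n_z = 0.62222 and ∂z/∂y = −n_y/n_z = 0.64444.
|∇z| = √(a²+b²) = 0.89581, so dip δ = arctan(0.89581) = 41.85°.
True thickness = vertical thickness × cos δ = 14 × cos 41.85° = 10.43 m.

10.43 m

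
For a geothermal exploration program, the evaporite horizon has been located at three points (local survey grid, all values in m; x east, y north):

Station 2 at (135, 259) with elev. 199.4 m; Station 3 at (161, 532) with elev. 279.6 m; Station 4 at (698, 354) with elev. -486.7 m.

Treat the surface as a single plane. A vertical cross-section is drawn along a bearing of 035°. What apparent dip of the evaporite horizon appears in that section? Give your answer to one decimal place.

Two edge vectors: Station 2→Station 3 = (26, 273, 80.2), Station 2→Station 4 = (563, 95, -686.1).
Normal n = (Station 2→Station 3) × (Station 2→Station 4) = (-194924.3, 62991.2, -151229).
So ∂z/∂x = −n_x/n_z = −1.28893 and ∂z/∂y = −n_y/n_z = 0.41653.
Unit vector along 035° is (sin 35°, cos 35°) = (0.5736, 0.8192).
Slope in that direction = a·(0.5736) + b·(0.8192) = −0.39810.
Apparent dip = arctan|0.39810| = 21.7° (true dip is 53.6°, so apparent ≤ true as expected).

21.7°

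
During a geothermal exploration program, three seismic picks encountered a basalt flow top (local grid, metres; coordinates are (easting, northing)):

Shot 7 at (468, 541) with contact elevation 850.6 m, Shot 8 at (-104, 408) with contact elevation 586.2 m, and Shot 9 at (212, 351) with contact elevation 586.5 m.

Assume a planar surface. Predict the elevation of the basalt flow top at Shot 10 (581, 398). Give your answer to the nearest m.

714 m

Let the plane be z = a·E + b·N + c.
Shot 8−Shot 7: −572a − 133b = −264.4;  Shot 9−Shot 7: −256a − 190b = −264.1.
Solving gives a = 0.20247, b = 1.11720.
Then c = 850.6 − a·468 − b·541 = 151.44.
At (581, 398): z = 117.6 + 444.6 + 151.44 = 713.7 m.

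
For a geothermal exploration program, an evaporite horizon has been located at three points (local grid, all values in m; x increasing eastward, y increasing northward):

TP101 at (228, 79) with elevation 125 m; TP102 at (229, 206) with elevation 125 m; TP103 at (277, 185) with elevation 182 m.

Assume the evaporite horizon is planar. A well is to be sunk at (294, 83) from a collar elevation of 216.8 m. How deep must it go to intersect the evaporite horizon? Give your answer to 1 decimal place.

13.7 m

Let the plane be z = a·x + b·y + c.
TP102−TP101: 1a + 127b = 0;  TP103−TP101: 49a + 106b = 57.
Solving gives a = 1.18342, b = −0.00932.
Then c = 125 − a·228 − b·79 = −144.08.
At (294, 83): z_contact = 347.93 − 0.77 − 144.08 = 203.07 m.
Depth below ground = 216.8 − 203.07 = 13.7 m.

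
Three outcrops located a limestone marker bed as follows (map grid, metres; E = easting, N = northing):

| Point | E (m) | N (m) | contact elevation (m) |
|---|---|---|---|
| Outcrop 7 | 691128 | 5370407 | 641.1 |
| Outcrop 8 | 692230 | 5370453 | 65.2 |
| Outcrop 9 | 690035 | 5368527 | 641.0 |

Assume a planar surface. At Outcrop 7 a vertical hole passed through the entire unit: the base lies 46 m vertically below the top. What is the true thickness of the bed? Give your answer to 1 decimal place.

Let the plane be z = a·E + b·N + c.
Outcrop 8−Outcrop 7: 1102a + 46b = −575.9;  Outcrop 9−Outcrop 7: −1093a − 1880b = −0.1.
Solving gives a = −0.53560, b = 0.31144.
|∇z| = √(a²+b²) = 0.61956, so dip δ = arctan(0.61956) = 31.78°.
True thickness = vertical thickness × cos δ = 46 × cos 31.78° = 39.1 m.

39.1 m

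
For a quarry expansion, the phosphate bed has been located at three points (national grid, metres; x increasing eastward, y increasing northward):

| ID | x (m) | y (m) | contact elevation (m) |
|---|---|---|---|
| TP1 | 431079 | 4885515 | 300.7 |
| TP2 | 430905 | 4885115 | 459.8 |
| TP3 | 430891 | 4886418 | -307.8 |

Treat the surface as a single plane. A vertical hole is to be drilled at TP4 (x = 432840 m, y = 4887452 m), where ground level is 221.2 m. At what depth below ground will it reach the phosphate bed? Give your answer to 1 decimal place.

Two edge vectors: TP1→TP2 = (-174, -400, 159.1), TP1→TP3 = (-188, 903, -608.5).
Normal n = (TP1→TP2) × (TP1→TP3) = (99732.7, -135789.8, -232322).
So ∂z/∂x = −n_x/n_z = 0.429286508 and ∂z/∂y = −n_y/n_z = −0.584489631.
Intercept c from TP1: 300.7 − 185056.40 + 2855532.86 = 2670777.16.
At (432840, 4887452): z_contact = 185812.37 − 2856665.01 + 2670777.16 = -75.48 m.
Depth below ground = 221.2 − (-75.48) = 296.7 m.

296.7 m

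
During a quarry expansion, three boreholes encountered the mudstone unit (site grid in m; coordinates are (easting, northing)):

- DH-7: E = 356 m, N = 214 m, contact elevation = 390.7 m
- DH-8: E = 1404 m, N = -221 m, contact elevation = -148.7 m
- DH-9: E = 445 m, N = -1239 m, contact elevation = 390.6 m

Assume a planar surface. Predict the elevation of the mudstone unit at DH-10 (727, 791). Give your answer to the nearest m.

Let the plane be z = a·E + b·N + c.
DH-8−DH-7: 1048a − 435b = −539.4;  DH-9−DH-7: 89a − 1453b = −0.1.
Solving gives a = −0.52809, b = −0.03228.
Then c = 390.7 − a·356 − b·214 = 585.61.
At (727, 791): z = −383.9 − 25.5 + 585.61 = 176.2 m.

176 m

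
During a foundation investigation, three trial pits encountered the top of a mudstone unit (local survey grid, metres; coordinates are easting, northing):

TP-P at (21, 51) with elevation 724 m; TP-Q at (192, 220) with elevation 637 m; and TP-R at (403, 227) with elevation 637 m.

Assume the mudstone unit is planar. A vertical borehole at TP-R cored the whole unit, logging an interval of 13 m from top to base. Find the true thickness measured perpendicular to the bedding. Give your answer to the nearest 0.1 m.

Two edge vectors: TP-P→TP-Q = (171, 169, -87), TP-P→TP-R = (382, 176, -87).
Normal n = (TP-P→TP-Q) × (TP-P→TP-R) = (609, -18357, -34462).
So ∂z/∂easting = −n_x/n_z = 0.01767 and ∂z/∂northing = −n_y/n_z = −0.53267.
|∇z| = √(a²+b²) = 0.53297, so dip δ = arctan(0.53297) = 28.06°.
True thickness = vertical thickness × cos δ = 13 × cos 28.06° = 11.5 m.

11.5 m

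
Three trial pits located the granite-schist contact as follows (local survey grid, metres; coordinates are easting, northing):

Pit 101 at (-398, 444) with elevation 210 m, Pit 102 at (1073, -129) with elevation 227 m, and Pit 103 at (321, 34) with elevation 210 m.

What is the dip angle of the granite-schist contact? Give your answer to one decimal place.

4.2°

Let the plane be z = a·easting + b·northing + c.
Pit 102−Pit 101: 1471a − 573b = 17;  Pit 103−Pit 101: 719a − 410b = 0.
Solving gives a = 0.03647, b = 0.06395.
Gradient magnitude |∇z| = √(a² + b²) = √(0.00133 + 0.00409) = 0.07362.
True dip = arctan(0.07362) = 4.2°, dipping toward SSW (azimuth ≈ 210°).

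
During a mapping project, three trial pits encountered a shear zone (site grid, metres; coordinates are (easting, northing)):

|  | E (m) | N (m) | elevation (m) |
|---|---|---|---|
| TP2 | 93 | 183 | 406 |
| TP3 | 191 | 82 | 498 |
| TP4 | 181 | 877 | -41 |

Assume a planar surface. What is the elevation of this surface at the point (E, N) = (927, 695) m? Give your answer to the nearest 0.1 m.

263.3 m

Two edge vectors: TP2→TP3 = (98, -101, 92), TP2→TP4 = (88, 694, -447).
Normal n = (TP2→TP3) × (TP2→TP4) = (-18701, 51902, 76900).
So ∂z/∂E = −n_x/n_z = 0.24319 and ∂z/∂N = −n_y/n_z = −0.67493.
Intercept c from TP2: 406 − 22.62 + 123.51 = 506.90.
At (927, 695): z = 225.4 − 469.1 + 506.90 = 263.3 m.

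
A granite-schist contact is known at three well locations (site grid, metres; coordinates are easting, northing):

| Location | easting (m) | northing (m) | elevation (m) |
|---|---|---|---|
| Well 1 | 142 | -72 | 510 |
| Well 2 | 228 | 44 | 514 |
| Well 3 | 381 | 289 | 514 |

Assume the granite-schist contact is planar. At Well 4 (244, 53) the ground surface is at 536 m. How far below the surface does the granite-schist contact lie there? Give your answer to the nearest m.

19 m

Let the plane be z = a·easting + b·northing + c.
Well 2−Well 1: 86a + 116b = 4;  Well 3−Well 1: 239a + 361b = 4.
Solving gives a = 0.29500, b = −0.18423.
Then c = 510 − a·142 − b·-72 = 454.85.
At (244, 53): z_contact = 72.0 − 9.8 + 454.85 = 517.1 m.
Depth below ground = 536 − 517.1 = 19 m.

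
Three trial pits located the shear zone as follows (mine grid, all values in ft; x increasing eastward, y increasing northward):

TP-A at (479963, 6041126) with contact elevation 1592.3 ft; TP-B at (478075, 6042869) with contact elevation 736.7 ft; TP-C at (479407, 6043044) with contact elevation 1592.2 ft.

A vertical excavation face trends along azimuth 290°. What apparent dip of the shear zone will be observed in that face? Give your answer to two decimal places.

Two edge vectors: TP-A→TP-B = (-1888, 1743, -855.6), TP-A→TP-C = (-556, 1918, -0.1).
Normal n = (TP-A→TP-B) × (TP-A→TP-C) = (1640866.5, 475524.8, -2652076).
So ∂z/∂x = −n_x/n_z = 0.61871 and ∂z/∂y = −n_y/n_z = 0.17930.
Unit vector along 290° is (sin 290°, cos 290°) = (-0.9397, 0.3420).
Slope in that direction = a·(-0.9397) + b·(0.3420) = −0.52007.
Apparent dip = arctan|0.52007| = 27.48° (true dip is 32.8°, so apparent ≤ true as expected).

27.48°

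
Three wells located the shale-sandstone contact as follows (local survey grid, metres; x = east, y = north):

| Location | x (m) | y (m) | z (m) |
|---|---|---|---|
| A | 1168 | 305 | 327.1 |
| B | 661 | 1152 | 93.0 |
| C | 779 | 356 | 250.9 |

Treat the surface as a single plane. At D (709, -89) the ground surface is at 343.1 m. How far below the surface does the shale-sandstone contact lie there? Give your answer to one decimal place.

27.5 m

Let the plane be z = a·x + b·y + c.
B−A: −507a + 847b = −234.1;  C−A: −389a + 51b = −76.2.
Solving gives a = 0.173247, b = −0.172684.
Then c = 327.1 − a·1168 − b·305 = 177.42.
At (709, -89): z_contact = 122.83 + 15.37 + 177.42 = 315.62 m.
Depth below ground = 343.1 − 315.62 = 27.5 m.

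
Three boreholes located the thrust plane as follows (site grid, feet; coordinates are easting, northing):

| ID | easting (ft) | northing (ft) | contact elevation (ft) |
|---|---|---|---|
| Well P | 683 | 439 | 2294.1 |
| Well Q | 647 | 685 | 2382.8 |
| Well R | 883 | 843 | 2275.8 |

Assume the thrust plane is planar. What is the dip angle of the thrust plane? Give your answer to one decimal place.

34.5°

Let the plane be z = a·easting + b·northing + c.
Well Q−Well P: −36a + 246b = 88.7;  Well R−Well P: 200a + 404b = −18.3.
Solving gives a = −0.63279, b = 0.26797.
Gradient magnitude |∇z| = √(a² + b²) = √(0.40042 + 0.07181) = 0.68719.
True dip = arctan(0.68719) = 34.5°, dipping toward ESE (azimuth ≈ 113°).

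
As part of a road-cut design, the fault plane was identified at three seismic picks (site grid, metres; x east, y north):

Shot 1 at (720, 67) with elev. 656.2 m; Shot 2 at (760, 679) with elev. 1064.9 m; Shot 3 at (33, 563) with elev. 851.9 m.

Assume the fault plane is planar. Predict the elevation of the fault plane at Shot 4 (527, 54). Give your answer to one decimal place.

Two edge vectors: Shot 1→Shot 2 = (40, 612, 408.7), Shot 1→Shot 3 = (-687, 496, 195.7).
Normal n = (Shot 1→Shot 2) × (Shot 1→Shot 3) = (-82946.8, -288604.9, 440284).
So ∂z/∂x = −n_x/n_z = 0.18839 and ∂z/∂y = −n_y/n_z = 0.65550.
Intercept c from Shot 1: 656.2 − 135.64 − 43.92 = 476.64.
At (527, 54): z = 99.3 + 35.4 + 476.64 = 611.3 m.

611.3 m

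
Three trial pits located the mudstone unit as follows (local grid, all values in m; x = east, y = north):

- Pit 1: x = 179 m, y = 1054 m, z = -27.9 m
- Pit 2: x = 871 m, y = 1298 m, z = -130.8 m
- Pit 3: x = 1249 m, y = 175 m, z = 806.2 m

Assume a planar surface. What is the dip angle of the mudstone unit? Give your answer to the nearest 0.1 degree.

38.7°

Let the plane be z = a·x + b·y + c.
Pit 2−Pit 1: 692a + 244b = −102.9;  Pit 3−Pit 1: 1070a − 879b = 834.1.
Solving gives a = 0.13006, b = −0.79059.
Gradient magnitude |∇z| = √(a² + b²) = √(0.01692 + 0.62504) = 0.80122.
True dip = arctan(0.80122) = 38.7°, dipping toward N (azimuth ≈ 351°).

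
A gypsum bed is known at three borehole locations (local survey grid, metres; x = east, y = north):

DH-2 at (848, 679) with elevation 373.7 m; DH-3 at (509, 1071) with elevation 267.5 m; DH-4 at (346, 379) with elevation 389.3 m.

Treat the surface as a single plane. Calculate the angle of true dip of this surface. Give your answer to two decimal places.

Let the plane be z = a·x + b·y + c.
DH-3−DH-2: −339a + 392b = −106.2;  DH-4−DH-2: −502a − 300b = 15.6.
Solving gives a = 0.08625, b = −0.19633.
Gradient magnitude |∇z| = √(a² + b²) = √(0.00744 + 0.03854) = 0.21444.
True dip = arctan(0.21444) = 12.10°, dipping toward NNW (azimuth ≈ 336°).

12.10°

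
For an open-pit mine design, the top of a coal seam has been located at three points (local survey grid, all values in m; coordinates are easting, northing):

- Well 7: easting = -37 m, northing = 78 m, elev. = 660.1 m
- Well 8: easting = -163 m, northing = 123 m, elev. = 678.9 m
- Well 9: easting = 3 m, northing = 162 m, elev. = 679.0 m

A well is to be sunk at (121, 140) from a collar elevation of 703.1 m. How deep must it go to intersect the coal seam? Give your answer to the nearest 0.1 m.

36.6 m

Two edge vectors: Well 7→Well 8 = (-126, 45, 18.8), Well 7→Well 9 = (40, 84, 18.9).
Normal n = (Well 7→Well 8) × (Well 7→Well 9) = (-728.7, 3133.4, -12384).
So ∂z/∂easting = −n_x/n_z = −0.05884 and ∂z/∂northing = −n_y/n_z = 0.25302.
Intercept c from Well 7: 660.1 − 2.18 − 19.74 = 638.19.
At (121, 140): z_contact = −7.12 + 35.42 + 638.19 = 666.49 m.
Depth below ground = 703.1 − 666.49 = 36.6 m.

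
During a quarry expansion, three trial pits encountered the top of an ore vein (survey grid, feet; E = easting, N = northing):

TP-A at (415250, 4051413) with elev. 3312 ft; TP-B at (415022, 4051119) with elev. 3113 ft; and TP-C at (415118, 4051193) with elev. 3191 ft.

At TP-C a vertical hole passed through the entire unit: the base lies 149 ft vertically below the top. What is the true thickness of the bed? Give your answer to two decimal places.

120.22 ft

Let the plane be z = a·E + b·N + c.
TP-B−TP-A: −228a − 294b = −199;  TP-C−TP-A: −132a − 220b = −121.
Solving gives a = 0.72287, b = 0.11628.
|∇z| = √(a²+b²) = 0.73216, so dip δ = arctan(0.73216) = 36.21°.
True thickness = vertical thickness × cos δ = 149 × cos 36.21° = 120.22 ft.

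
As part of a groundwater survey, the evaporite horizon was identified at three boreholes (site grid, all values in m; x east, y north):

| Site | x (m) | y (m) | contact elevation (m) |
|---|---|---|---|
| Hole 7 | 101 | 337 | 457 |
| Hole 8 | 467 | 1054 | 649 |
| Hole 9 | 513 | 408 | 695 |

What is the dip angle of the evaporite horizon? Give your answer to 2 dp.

30.27°

Let the plane be z = a·x + b·y + c.
Hole 8−Hole 7: 366a + 717b = 192;  Hole 9−Hole 7: 412a + 71b = 238.
Solving gives a = 0.58279, b = −0.02971.
Gradient magnitude |∇z| = √(a² + b²) = √(0.33964 + 0.00088) = 0.58355.
True dip = arctan(0.58355) = 30.27°, dipping toward W (azimuth ≈ 273°).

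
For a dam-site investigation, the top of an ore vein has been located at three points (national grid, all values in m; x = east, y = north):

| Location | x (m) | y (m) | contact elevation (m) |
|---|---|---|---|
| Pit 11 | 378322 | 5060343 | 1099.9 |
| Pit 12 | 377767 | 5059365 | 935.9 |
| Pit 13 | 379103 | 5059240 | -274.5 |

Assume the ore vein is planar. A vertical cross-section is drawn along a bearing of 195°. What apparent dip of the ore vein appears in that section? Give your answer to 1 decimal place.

Two edge vectors: Pit 11→Pit 12 = (-555, -978, -164), Pit 11→Pit 13 = (781, -1103, -1374.4).
Normal n = (Pit 11→Pit 12) × (Pit 11→Pit 13) = (1163271.2, -890876, 1375983).
So ∂z/∂x = −n_x/n_z = −0.84541 and ∂z/∂y = −n_y/n_z = 0.64745.
Unit vector along 195° is (sin 195°, cos 195°) = (-0.2588, -0.9659).
Slope in that direction = a·(-0.2588) + b·(-0.9659) = −0.40658.
Apparent dip = arctan|0.40658| = 22.1° (true dip is 46.8°, so apparent ≤ true as expected).

22.1°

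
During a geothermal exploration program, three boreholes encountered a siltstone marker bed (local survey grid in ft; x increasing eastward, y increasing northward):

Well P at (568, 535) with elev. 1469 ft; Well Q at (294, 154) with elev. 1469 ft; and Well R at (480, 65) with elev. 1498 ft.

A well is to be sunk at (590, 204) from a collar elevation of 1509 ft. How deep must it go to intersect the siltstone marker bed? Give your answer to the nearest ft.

10 ft

Two edge vectors: Well P→Well Q = (-274, -381, 0), Well P→Well R = (-88, -470, 29).
Normal n = (Well P→Well Q) × (Well P→Well R) = (-11049, 7946, 95252).
So ∂z/∂x = −n_x/n_z = 0.11600 and ∂z/∂y = −n_y/n_z = −0.08342.
Intercept c from Well P: 1469 − 65.89 + 44.63 = 1447.74.
At (590, 204): z_contact = 68.4 − 17.0 + 1447.74 = 1499.2 ft.
Depth below ground = 1509 − 1499.2 = 10 ft.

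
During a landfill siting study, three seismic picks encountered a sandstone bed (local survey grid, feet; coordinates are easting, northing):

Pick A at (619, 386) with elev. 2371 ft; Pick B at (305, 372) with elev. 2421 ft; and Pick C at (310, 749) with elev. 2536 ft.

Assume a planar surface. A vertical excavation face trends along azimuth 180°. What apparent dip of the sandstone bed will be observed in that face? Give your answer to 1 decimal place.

Let the plane be z = a·easting + b·northing + c.
Pick B−Pick A: −314a − 14b = 50;  Pick C−Pick A: −309a + 363b = 165.
Solving gives a = −0.17294, b = 0.30733.
Unit vector along 180° is (sin 180°, cos 180°) = (0.0000, -1.0000).
Slope in that direction = a·(0.0000) + b·(-1.0000) = −0.30733.
Apparent dip = arctan|0.30733| = 17.1° (true dip is 19.4°, so apparent ≤ true as expected).

17.1°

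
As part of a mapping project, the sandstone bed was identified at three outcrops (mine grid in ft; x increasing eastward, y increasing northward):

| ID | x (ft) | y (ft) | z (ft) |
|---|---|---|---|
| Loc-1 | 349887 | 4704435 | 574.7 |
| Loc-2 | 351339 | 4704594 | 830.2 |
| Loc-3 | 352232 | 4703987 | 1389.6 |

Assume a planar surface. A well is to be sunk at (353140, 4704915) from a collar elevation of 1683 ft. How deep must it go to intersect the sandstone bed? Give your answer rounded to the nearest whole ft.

Two edge vectors: Loc-1→Loc-2 = (1452, 159, 255.5), Loc-1→Loc-3 = (2345, -448, 814.9).
Normal n = (Loc-1→Loc-2) × (Loc-1→Loc-3) = (244033.1, -584087.3, -1023351).
So ∂z/∂x = −n_x/n_z = 0.23846471 and ∂z/∂y = −n_y/n_z = −0.57075950.
Intercept c from Loc-1: 574.7 − 83435.70 + 2685100.95 = 2602239.94.
At (353140, 4704915): z_contact = 84211.4 − 2685374.9 + 2602239.94 = 1076.5 ft.
Depth below ground = 1683 − 1076.5 = 607 ft.

607 ft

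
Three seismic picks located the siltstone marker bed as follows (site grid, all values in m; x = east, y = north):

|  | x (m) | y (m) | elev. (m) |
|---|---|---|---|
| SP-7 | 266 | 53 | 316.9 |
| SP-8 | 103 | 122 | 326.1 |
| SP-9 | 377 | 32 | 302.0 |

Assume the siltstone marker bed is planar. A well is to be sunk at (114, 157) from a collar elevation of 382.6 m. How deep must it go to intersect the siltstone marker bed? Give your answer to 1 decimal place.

70.3 m

Let the plane be z = a·x + b·y + c.
SP-8−SP-7: −163a + 69b = 9.2;  SP-9−SP-7: 111a − 21b = −14.9.
Solving gives a = −0.19710, b = −0.33227.
Then c = 316.9 − a·266 − b·53 = 386.94.
At (114, 157): z_contact = −22.47 − 52.17 + 386.94 = 312.30 m.
Depth below ground = 382.6 − 312.30 = 70.3 m.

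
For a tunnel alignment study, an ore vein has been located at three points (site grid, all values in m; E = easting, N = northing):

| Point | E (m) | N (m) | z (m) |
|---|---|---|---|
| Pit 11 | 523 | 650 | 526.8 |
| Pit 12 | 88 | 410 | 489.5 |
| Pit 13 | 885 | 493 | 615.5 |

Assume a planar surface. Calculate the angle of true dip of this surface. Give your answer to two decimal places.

13.40°

Two edge vectors: Pit 11→Pit 12 = (-435, -240, -37.3), Pit 11→Pit 13 = (362, -157, 88.7).
Normal n = (Pit 11→Pit 12) × (Pit 11→Pit 13) = (-27144.1, 25081.9, 155175).
So ∂z/∂E = −n_x/n_z = 0.17493 and ∂z/∂N = −n_y/n_z = −0.16164.
Gradient magnitude |∇z| = √(a² + b²) = √(0.03060 + 0.02613) = 0.23817.
True dip = arctan(0.23817) = 13.40°, dipping toward NW (azimuth ≈ 313°).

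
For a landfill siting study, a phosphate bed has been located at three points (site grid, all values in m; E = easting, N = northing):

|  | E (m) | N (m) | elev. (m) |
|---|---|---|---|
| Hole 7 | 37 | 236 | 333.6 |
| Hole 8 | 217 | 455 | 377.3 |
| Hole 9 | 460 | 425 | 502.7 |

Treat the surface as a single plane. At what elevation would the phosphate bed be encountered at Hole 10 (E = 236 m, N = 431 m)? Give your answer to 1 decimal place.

391.5 m

Let the plane be z = a·E + b·N + c.
Hole 8−Hole 7: 180a + 219b = 43.7;  Hole 9−Hole 7: 423a + 189b = 169.1.
Solving gives a = 0.49087, b = −0.20392.
Then c = 333.6 − a·37 − b·236 = 363.56.
At (236, 431): z = 115.8 − 87.9 + 363.56 = 391.5 m.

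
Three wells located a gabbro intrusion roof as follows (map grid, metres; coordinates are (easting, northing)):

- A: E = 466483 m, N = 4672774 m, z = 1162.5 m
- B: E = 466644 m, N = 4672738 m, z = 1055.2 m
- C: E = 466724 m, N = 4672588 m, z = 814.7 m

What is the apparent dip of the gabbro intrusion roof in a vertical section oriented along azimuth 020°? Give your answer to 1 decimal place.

Two edge vectors: A→B = (161, -36, -107.3), A→C = (241, -186, -347.8).
Normal n = (A→B) × (A→C) = (-7437, 30136.5, -21270).
So ∂z/∂E = −n_x/n_z = −0.34965 and ∂z/∂N = −n_y/n_z = 1.41685.
Unit vector along 020° is (sin 20°, cos 20°) = (0.3420, 0.9397).
Slope in that direction = a·(0.3420) + b·(0.9397) = 1.21182.
Apparent dip = arctan|1.21182| = 50.5° (true dip is 55.6°, so apparent ≤ true as expected).

50.5°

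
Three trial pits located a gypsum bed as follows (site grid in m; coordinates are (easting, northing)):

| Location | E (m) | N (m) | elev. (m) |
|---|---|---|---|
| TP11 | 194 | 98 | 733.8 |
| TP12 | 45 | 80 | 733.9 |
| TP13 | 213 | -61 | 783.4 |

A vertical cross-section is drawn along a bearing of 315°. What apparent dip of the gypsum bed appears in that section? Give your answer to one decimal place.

13.7°

Let the plane be z = a·E + b·N + c.
TP12−TP11: −149a − 18b = 0.1;  TP13−TP11: 19a − 159b = 49.6.
Solving gives a = 0.03649, b = −0.30759.
Unit vector along 315° is (sin 315°, cos 315°) = (-0.7071, 0.7071).
Slope in that direction = a·(-0.7071) + b·(0.7071) = −0.24330.
Apparent dip = arctan|0.24330| = 13.7° (true dip is 17.2°, so apparent ≤ true as expected).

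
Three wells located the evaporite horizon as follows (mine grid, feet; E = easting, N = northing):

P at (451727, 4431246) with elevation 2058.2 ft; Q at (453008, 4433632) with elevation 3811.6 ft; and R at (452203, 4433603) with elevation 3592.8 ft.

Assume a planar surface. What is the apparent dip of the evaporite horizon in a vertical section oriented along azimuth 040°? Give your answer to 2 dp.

31.83°

Two edge vectors: P→Q = (1281, 2386, 1753.4), P→R = (476, 2357, 1534.6).
Normal n = (P→Q) × (P→R) = (-471208.2, -1131204.2, 1883581).
So ∂z/∂E = −n_x/n_z = 0.25017 and ∂z/∂N = −n_y/n_z = 0.60056.
Unit vector along 040° is (sin 40°, cos 40°) = (0.6428, 0.7660).
Slope in that direction = a·(0.6428) + b·(0.7660) = 0.62086.
Apparent dip = arctan|0.62086| = 31.83° (true dip is 33.0°, so apparent ≤ true as expected).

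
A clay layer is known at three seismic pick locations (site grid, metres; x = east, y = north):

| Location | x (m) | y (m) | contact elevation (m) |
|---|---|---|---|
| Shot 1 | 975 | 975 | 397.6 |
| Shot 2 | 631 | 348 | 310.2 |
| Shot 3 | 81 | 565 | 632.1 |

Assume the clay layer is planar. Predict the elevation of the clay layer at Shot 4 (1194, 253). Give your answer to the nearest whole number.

29 m

Let the plane be z = a·x + b·y + c.
Shot 2−Shot 1: −344a − 627b = −87.4;  Shot 3−Shot 1: −894a − 410b = 234.5.
Solving gives a = −0.43592, b = 0.37856.
Then c = 397.6 − a·975 − b·975 = 453.52.
At (1194, 253): z = −520.5 + 95.8 + 453.52 = 28.8 m.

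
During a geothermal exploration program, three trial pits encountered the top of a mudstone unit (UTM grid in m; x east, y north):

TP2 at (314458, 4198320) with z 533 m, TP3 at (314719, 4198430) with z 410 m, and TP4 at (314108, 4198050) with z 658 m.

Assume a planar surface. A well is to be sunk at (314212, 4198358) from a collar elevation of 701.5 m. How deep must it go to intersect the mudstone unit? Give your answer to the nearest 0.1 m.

6.4 m

Two edge vectors: TP2→TP3 = (261, 110, -123), TP2→TP4 = (-350, -270, 125).
Normal n = (TP2→TP3) × (TP2→TP4) = (-19460, 10425, -31970).
So ∂z/∂x = −n_x/n_z = −0.608695652 and ∂z/∂y = −n_y/n_z = 0.326086957.
Intercept c from TP2: 533 + 191409.22 − 1369017.39 = −1177075.17.
At (314212, 4198358): z_contact = −191259.48 + 1369029.78 − 1177075.17 = 695.13 m.
Depth below ground = 701.5 − 695.13 = 6.4 m.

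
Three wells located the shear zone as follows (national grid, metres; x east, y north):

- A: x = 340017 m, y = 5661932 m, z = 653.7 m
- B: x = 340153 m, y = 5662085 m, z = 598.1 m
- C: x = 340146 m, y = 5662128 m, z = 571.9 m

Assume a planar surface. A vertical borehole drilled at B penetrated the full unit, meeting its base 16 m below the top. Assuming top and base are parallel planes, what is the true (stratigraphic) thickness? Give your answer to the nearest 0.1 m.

13.6 m

Two edge vectors: A→B = (136, 153, -55.6), A→C = (129, 196, -81.8).
Normal n = (A→B) × (A→C) = (-1617.8, 3952.4, 6919).
So ∂z/∂x = −n_x/n_z = 0.23382 and ∂z/∂y = −n_y/n_z = −0.57124.
|∇z| = √(a²+b²) = 0.61724, so dip δ = arctan(0.61724) = 31.68°.
True thickness = vertical thickness × cos δ = 16 × cos 31.68° = 13.6 m.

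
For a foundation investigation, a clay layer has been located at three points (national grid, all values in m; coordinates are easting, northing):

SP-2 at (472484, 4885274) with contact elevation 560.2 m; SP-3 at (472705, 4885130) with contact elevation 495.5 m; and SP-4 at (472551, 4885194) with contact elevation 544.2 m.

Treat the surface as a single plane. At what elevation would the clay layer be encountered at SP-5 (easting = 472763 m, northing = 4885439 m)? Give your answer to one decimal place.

444.0 m

Let the plane be z = a·easting + b·northing + c.
SP-3−SP-2: 221a − 144b = −64.7;  SP-4−SP-2: 67a − 80b = −16.
Solving gives a = −0.357569721, b = −0.099464641.
Then c = 560.2 − a·472484 − b·4885274 = 655418.20.
At (472763, 4885439): z = −169045.7 − 485928.4 + 655418.20 = 444.0 m.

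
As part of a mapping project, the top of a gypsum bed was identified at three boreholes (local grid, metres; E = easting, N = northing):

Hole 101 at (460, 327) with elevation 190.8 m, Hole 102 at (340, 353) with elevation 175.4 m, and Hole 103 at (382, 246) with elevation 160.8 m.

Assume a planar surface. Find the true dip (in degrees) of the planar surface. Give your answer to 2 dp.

Let the plane be z = a·E + b·N + c.
Hole 102−Hole 101: −120a + 26b = −15.4;  Hole 103−Hole 101: −78a − 81b = −30.
Solving gives a = 0.17257, b = 0.20419.
Gradient magnitude |∇z| = √(a² + b²) = √(0.02978 + 0.04169) = 0.26735.
True dip = arctan(0.26735) = 14.97°, dipping toward SW (azimuth ≈ 220°).

14.97°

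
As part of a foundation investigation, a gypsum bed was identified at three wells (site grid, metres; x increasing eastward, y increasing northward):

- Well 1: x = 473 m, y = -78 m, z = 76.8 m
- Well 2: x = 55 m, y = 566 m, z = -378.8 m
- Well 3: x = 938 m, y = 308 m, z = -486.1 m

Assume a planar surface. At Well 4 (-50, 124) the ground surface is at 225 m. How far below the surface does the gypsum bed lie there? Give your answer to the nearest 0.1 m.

Two edge vectors: Well 1→Well 2 = (-418, 644, -455.6), Well 1→Well 3 = (465, 386, -562.9).
Normal n = (Well 1→Well 2) × (Well 1→Well 3) = (-186646, -447146.2, -460808).
So ∂z/∂x = −n_x/n_z = −0.40504 and ∂z/∂y = −n_y/n_z = −0.97035.
Intercept c from Well 1: 76.8 + 191.58 − 75.69 = 192.70.
At (-50, 124): z_contact = 20.25 − 120.32 + 192.70 = 92.63 m.
Depth below ground = 225 − 92.63 = 132.4 m.

132.4 m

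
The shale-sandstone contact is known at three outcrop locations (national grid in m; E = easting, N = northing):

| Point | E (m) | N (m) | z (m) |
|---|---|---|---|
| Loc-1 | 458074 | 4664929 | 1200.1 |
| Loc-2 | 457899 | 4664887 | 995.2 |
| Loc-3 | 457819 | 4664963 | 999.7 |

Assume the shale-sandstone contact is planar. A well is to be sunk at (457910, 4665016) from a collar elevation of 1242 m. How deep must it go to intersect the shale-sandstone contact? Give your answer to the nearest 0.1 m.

Let the plane be z = a·E + b·N + c.
Loc-2−Loc-1: −175a − 42b = −204.9;  Loc-3−Loc-1: −255a + 34b = −200.4.
Solving gives a = 0.923373349, b = 1.031182473.
Then c = 1200.1 − a·458074 − b·4664929 = −5232166.25.
At (457910, 4665016): z_contact = 422821.89 + 4810482.74 − 5232166.25 = 1138.38 m.
Depth below ground = 1242 − 1138.38 = 103.6 m.

103.6 m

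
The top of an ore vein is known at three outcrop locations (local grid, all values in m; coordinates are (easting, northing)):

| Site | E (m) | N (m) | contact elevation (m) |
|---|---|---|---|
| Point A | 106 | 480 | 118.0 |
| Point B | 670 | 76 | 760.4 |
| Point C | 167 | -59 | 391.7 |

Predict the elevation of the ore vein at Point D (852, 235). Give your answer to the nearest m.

Let the plane be z = a·E + b·N + c.
Point B−Point A: 564a − 404b = 642.4;  Point C−Point A: 61a − 539b = 273.7.
Solving gives a = 0.84366, b = −0.41231.
Then c = 118 − a·106 − b·480 = 226.48.
At (852, 235): z = 718.8 − 96.9 + 226.48 = 848.4 m.

848 m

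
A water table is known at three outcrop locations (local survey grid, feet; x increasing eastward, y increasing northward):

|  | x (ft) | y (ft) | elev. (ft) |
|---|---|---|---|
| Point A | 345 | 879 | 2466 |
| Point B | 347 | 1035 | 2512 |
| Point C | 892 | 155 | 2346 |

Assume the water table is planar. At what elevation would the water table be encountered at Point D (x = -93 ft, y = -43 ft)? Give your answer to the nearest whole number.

Let the plane be z = a·x + b·y + c.
Point B−Point A: 2a + 156b = 46;  Point C−Point A: 547a − 724b = −120.
Solving gives a = 0.16806, b = 0.29272.
Then c = 2466 − a·345 − b·879 = 2150.72.
At (-93, -43): z = −15.6 − 12.6 + 2150.72 = 2122.5 ft.

2123 ft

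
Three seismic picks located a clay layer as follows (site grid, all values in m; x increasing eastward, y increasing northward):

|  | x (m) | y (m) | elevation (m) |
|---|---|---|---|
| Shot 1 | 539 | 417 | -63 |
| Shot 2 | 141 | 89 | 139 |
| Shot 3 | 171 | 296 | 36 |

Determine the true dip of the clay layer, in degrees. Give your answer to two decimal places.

Two edge vectors: Shot 1→Shot 2 = (-398, -328, 202), Shot 1→Shot 3 = (-368, -121, 99).
Normal n = (Shot 1→Shot 2) × (Shot 1→Shot 3) = (-8030, -34934, -72546).
So ∂z/∂x = −n_x/n_z = −0.11069 and ∂z/∂y = −n_y/n_z = −0.48154.
Gradient magnitude |∇z| = √(a² + b²) = √(0.01225 + 0.23188) = 0.49410.
True dip = arctan(0.49410) = 26.29°, dipping toward NNE (azimuth ≈ 013°).

26.29°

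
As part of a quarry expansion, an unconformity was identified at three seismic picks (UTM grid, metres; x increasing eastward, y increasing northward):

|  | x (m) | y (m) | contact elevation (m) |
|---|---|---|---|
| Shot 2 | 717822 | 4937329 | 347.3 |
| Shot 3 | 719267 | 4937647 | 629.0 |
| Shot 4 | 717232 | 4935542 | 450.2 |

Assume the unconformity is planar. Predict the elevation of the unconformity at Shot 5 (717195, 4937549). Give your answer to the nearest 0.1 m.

178.0 m

Two edge vectors: Shot 2→Shot 3 = (1445, 318, 281.7), Shot 2→Shot 4 = (-590, -1787, 102.9).
Normal n = (Shot 2→Shot 3) × (Shot 2→Shot 4) = (536120.1, -314893.5, -2394595).
So ∂z/∂x = −n_x/n_z = 0.223887589 and ∂z/∂y = −n_y/n_z = −0.131501778.
Intercept c from Shot 2: 347.3 − 160711.44 + 649267.54 = 488903.41.
At (717195, 4937549): z = 160571.1 − 649296.5 + 488903.41 = 178.0 m.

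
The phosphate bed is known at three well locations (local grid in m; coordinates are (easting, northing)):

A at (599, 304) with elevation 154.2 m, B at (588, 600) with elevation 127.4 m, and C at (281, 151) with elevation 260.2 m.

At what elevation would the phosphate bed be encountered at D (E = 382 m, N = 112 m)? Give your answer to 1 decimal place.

235.4 m

Two edge vectors: A→B = (-11, 296, -26.8), A→C = (-318, -153, 106).
Normal n = (A→B) × (A→C) = (27275.6, 9688.4, 95811).
So ∂z/∂E = −n_x/n_z = −0.28468 and ∂z/∂N = −n_y/n_z = −0.10112.
Intercept c from A: 154.2 + 170.52 + 30.74 = 355.46.
At (382, 112): z = −108.7 − 11.3 + 355.46 = 235.4 m.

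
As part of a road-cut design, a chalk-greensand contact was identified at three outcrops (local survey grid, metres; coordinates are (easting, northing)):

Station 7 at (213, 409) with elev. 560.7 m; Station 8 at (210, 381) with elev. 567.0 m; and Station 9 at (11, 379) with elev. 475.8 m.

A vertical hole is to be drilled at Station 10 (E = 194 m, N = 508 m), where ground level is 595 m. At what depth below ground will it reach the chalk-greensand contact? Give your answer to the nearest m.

70 m

Let the plane be z = a·E + b·N + c.
Station 8−Station 7: −3a − 28b = 6.3;  Station 9−Station 7: −202a − 30b = −84.9.
Solving gives a = 0.46105, b = −0.27440.
Then c = 560.7 − a·213 − b·409 = 574.73.
At (194, 508): z_contact = 89.4 − 139.4 + 574.73 = 524.8 m.
Depth below ground = 595 − 524.8 = 70 m.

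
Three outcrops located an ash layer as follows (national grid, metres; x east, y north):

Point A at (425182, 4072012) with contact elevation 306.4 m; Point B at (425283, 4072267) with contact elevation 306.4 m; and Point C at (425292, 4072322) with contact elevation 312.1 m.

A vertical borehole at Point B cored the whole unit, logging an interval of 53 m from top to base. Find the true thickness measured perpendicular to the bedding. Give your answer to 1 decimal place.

47.8 m

Let the plane be z = a·x + b·y + c.
Point B−Point A: 101a + 255b = 0;  Point C−Point A: 110a + 310b = 5.7.
Solving gives a = −0.44586, b = 0.17660.
|∇z| = √(a²+b²) = 0.47956, so dip δ = arctan(0.47956) = 25.62°.
True thickness = vertical thickness × cos δ = 53 × cos 25.62° = 47.8 m.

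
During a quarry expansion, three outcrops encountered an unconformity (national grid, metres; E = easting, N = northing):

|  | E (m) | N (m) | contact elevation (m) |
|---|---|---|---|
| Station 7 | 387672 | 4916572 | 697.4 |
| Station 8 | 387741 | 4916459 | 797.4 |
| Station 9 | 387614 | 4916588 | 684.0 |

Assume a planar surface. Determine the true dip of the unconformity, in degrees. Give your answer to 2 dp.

Let the plane be z = a·E + b·N + c.
Station 8−Station 7: 69a − 113b = 100;  Station 9−Station 7: −58a + 16b = −13.4.
Solving gives a = −0.01574, b = −0.89457.
Gradient magnitude |∇z| = √(a² + b²) = √(0.00025 + 0.80025) = 0.89471.
True dip = arctan(0.89471) = 41.82°, dipping toward N (azimuth ≈ 001°).

41.82°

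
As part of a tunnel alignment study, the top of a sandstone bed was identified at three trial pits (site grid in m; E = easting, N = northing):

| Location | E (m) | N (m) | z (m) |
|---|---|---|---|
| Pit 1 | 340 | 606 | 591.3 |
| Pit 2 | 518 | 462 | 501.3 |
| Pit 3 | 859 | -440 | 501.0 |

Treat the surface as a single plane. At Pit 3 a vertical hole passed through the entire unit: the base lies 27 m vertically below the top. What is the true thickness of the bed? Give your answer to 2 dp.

Let the plane be z = a·E + b·N + c.
Pit 2−Pit 1: 178a − 144b = −90;  Pit 3−Pit 1: 519a − 1046b = −90.3.
Solving gives a = −0.72800, b = −0.27489.
|∇z| = √(a²+b²) = 0.77817, so dip δ = arctan(0.77817) = 37.89°.
True thickness = vertical thickness × cos δ = 27 × cos 37.89° = 21.31 m.

21.31 m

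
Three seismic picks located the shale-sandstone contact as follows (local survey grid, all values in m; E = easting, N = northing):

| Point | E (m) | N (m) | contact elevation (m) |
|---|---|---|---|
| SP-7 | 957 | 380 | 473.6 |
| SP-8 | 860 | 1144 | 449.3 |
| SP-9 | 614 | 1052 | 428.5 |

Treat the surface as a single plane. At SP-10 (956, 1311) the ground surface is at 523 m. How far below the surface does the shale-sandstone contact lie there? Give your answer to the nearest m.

68 m

Let the plane be z = a·E + b·N + c.
SP-8−SP-7: −97a + 764b = −24.3;  SP-9−SP-7: −343a + 672b = −45.1.
Solving gives a = 0.09208, b = −0.02012.
Then c = 473.6 − a·957 − b·380 = 393.13.
At (956, 1311): z_contact = 88.0 − 26.4 + 393.13 = 454.8 m.
Depth below ground = 523 − 454.8 = 68 m.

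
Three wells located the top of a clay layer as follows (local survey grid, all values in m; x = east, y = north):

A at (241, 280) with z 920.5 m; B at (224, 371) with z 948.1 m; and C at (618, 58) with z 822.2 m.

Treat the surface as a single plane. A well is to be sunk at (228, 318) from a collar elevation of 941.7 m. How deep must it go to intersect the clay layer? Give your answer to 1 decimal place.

9.1 m

Let the plane be z = a·x + b·y + c.
B−A: −17a + 91b = 27.6;  C−A: 377a − 222b = −98.3.
Solving gives a = −0.09230, b = 0.28605.
Then c = 920.5 − a·241 − b·280 = 862.65.
At (228, 318): z_contact = −21.04 + 90.97 + 862.65 = 932.57 m.
Depth below ground = 941.7 − 932.57 = 9.1 m.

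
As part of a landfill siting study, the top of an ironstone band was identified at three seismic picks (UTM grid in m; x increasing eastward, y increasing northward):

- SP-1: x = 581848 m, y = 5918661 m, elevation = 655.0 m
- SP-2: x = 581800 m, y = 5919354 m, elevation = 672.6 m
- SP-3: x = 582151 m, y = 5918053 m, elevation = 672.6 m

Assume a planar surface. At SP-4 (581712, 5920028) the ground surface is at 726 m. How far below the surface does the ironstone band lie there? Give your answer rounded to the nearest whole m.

42 m

Let the plane be z = a·x + b·y + c.
SP-2−SP-1: −48a + 693b = 17.6;  SP-3−SP-1: 303a − 608b = 17.6.
Solving gives a = 0.12664952, b = 0.03416909.
Then c = 655 − a·581848 − b·5918661 = −275271.01.
At (581712, 5920028): z_contact = 73673.5 + 202281.9 − 275271.01 = 684.5 m.
Depth below ground = 726 − 684.5 = 42 m.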